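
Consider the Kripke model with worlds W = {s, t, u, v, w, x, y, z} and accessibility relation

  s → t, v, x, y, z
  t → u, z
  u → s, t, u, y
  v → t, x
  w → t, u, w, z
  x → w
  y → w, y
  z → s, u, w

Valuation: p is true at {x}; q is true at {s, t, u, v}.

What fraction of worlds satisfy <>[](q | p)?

1/8

s: successors {t, v, x, y, z}; [](q | p) there: t:F, v:T, x:F, y:F, z:F. ✓
t: successors {u, z}; [](q | p) there: u:F, z:F. ✗
u: successors {s, t, u, y}; [](q | p) there: s:F, t:F, u:F, y:F. ✗
v: successors {t, x}; [](q | p) there: t:F, x:F. ✗
w: successors {t, u, w, z}; [](q | p) there: t:F, u:F, w:F, z:F. ✗
x: successors {w}; [](q | p) there: w:F. ✗
y: successors {w, y}; [](q | p) there: w:F, y:F. ✗
z: successors {s, u, w}; [](q | p) there: s:F, u:F, w:F. ✗
That's 1 of 8 worlds, so 1/8.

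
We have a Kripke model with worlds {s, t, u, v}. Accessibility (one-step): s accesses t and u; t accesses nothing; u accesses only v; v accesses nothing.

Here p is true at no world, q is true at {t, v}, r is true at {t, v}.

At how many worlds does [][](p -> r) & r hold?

s: [][](p -> r) is T, r is F. ✗
t: [][](p -> r) is T, r is T. ✓
u: [][](p -> r) is T, r is F. ✗
v: [][](p -> r) is T, r is T. ✓
Satisfying worlds: {t, v}.

2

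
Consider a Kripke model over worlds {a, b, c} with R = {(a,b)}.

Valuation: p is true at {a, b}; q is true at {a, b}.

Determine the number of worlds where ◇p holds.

1

a: successors {b}; p there: b:T. ✓
b: no successors, so ◇p fails. ✗
c: no successors, so ◇p fails. ✗
Satisfying worlds: {a}.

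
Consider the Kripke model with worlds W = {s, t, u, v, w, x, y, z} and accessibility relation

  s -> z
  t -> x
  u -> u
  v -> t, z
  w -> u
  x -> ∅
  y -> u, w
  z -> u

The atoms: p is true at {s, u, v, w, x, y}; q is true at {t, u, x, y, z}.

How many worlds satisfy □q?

s: successors {z}; q there: z:T. ✓
t: successors {x}; q there: x:T. ✓
u: successors {u}; q there: u:T. ✓
v: successors {t, z}; q there: t:T, z:T. ✓
w: successors {u}; q there: u:T. ✓
x: no successors, so □q holds vacuously. ✓
y: successors {u, w}; q there: u:T, w:F. ✗
z: successors {u}; q there: u:T. ✓
Satisfying worlds: {s, t, u, v, w, x, z}.

7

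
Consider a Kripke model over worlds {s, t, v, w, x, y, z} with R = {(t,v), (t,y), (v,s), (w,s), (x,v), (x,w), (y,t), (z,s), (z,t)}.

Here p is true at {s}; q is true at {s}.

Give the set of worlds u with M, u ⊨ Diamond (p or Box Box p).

{t, v, w, x, z}

s: no successors, so Diamond (p or Box Box p) fails. ✗
t: successors {v, y}; p or Box Box p there: v:T, y:F. ✓
v: successors {s}; p or Box Box p there: s:T. ✓
w: successors {s}; p or Box Box p there: s:T. ✓
x: successors {v, w}; p or Box Box p there: v:T, w:T. ✓
y: successors {t}; p or Box Box p there: t:F. ✗
z: successors {s, t}; p or Box Box p there: s:T, t:F. ✓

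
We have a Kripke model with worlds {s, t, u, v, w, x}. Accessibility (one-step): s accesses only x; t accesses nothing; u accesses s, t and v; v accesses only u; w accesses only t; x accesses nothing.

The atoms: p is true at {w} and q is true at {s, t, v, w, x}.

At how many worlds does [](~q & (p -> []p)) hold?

s: successors {x}; ~q & (p -> []p) there: x:F. ✗
t: no successors, so [](~q & (p -> []p)) holds vacuously. ✓
u: successors {s, t, v}; ~q & (p -> []p) there: s:F, t:F, v:F. ✗
v: successors {u}; ~q & (p -> []p) there: u:T. ✓
w: successors {t}; ~q & (p -> []p) there: t:F. ✗
x: no successors, so [](~q & (p -> []p)) holds vacuously. ✓
Satisfying worlds: {t, v, x}.

3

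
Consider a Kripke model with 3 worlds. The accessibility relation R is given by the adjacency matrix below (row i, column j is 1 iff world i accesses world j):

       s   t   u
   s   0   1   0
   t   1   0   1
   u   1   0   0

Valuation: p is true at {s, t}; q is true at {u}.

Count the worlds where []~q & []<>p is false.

1

s: []~q is T, []<>p is T. ✓
t: []~q is F, []<>p is T. ✗
u: []~q is T, []<>p is T. ✓
Satisfying worlds: {s, u}.
So []~q & []<>p fails at the other 1 world.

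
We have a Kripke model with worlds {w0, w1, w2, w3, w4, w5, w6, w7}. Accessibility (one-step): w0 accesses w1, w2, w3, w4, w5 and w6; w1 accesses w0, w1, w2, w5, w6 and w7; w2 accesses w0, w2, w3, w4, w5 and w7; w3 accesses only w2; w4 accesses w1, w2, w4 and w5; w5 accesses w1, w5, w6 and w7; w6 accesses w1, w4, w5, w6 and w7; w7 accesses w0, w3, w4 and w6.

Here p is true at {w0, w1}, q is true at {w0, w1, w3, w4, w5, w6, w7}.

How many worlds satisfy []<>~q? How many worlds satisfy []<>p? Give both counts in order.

For []<>~q:
w0: successors {w1, w2, w3, w4, w5, w6}; <>~q there: w1:T, w2:T, w3:T, w4:T, w5:F, w6:F. ✗
w1: successors {w0, w1, w2, w5, w6, w7}; <>~q there: w0:T, w1:T, w2:T, w5:F, w6:F, w7:F. ✗
w2: successors {w0, w2, w3, w4, w5, w7}; <>~q there: w0:T, w2:T, w3:T, w4:T, w5:F, w7:F. ✗
w3: successors {w2}; <>~q there: w2:T. ✓
w4: successors {w1, w2, w4, w5}; <>~q there: w1:T, w2:T, w4:T, w5:F. ✗
w5: successors {w1, w5, w6, w7}; <>~q there: w1:T, w5:F, w6:F, w7:F. ✗
w6: successors {w1, w4, w5, w6, w7}; <>~q there: w1:T, w4:T, w5:F, w6:F, w7:F. ✗
w7: successors {w0, w3, w4, w6}; <>~q there: w0:T, w3:T, w4:T, w6:F. ✗
— 1 world.
For []<>p:
w0: successors {w1, w2, w3, w4, w5, w6}; <>p there: w1:T, w2:T, w3:F, w4:T, w5:T, w6:T. ✗
w1: successors {w0, w1, w2, w5, w6, w7}; <>p there: w0:T, w1:T, w2:T, w5:T, w6:T, w7:T. ✓
w2: successors {w0, w2, w3, w4, w5, w7}; <>p there: w0:T, w2:T, w3:F, w4:T, w5:T, w7:T. ✗
w3: successors {w2}; <>p there: w2:T. ✓
w4: successors {w1, w2, w4, w5}; <>p there: w1:T, w2:T, w4:T, w5:T. ✓
w5: successors {w1, w5, w6, w7}; <>p there: w1:T, w5:T, w6:T, w7:T. ✓
w6: successors {w1, w4, w5, w6, w7}; <>p there: w1:T, w4:T, w5:T, w6:T, w7:T. ✓
w7: successors {w0, w3, w4, w6}; <>p there: w0:T, w3:F, w4:T, w6:T. ✗
— 5 worlds.

1 and 5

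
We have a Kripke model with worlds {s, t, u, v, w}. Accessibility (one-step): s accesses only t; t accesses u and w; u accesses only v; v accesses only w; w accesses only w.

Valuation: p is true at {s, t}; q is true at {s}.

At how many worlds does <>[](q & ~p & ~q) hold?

s: successors {t}; [](q & ~p & ~q) there: t:F. ✗
t: successors {u, w}; [](q & ~p & ~q) there: u:F, w:F. ✗
u: successors {v}; [](q & ~p & ~q) there: v:F. ✗
v: successors {w}; [](q & ~p & ~q) there: w:F. ✗
w: successors {w}; [](q & ~p & ~q) there: w:F. ✗
Satisfying worlds: ∅.

0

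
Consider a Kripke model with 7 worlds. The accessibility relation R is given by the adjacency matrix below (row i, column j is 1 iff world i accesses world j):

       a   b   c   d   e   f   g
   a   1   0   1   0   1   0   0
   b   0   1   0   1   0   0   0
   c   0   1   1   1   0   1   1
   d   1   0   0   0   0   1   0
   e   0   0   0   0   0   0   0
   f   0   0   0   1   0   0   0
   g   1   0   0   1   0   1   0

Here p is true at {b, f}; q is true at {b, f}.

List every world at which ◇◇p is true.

a: successors {a, c, e}; ◇p there: a:F, c:T, e:F. ✓
b: successors {b, d}; ◇p there: b:T, d:T. ✓
c: successors {b, c, d, f, g}; ◇p there: b:T, c:T, d:T, f:F, g:T. ✓
d: successors {a, f}; ◇p there: a:F, f:F. ✗
e: no successors, so ◇◇p fails. ✗
f: successors {d}; ◇p there: d:T. ✓
g: successors {a, d, f}; ◇p there: a:F, d:T, f:F. ✓

{a, b, c, f, g}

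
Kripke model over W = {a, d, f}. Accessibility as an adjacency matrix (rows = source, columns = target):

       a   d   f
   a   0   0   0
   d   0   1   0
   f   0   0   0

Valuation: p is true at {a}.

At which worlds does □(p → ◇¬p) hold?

{a, d, f}

a: no successors, so □(p → ◇¬p) holds vacuously. ✓
d: successors {d}; p → ◇¬p there: d:T. ✓
f: no successors, so □(p → ◇¬p) holds vacuously. ✓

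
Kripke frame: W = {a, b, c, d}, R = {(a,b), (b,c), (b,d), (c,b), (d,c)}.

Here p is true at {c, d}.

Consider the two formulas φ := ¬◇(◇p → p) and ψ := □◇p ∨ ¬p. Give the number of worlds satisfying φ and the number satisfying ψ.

2 and 3

For ¬◇(◇p → p):
a: ◇(◇p → p) is F. ✓
b: ◇(◇p → p) is T. ✗
c: ◇(◇p → p) is F. ✓
d: ◇(◇p → p) is T. ✗
— 2 worlds.
For □◇p ∨ ¬p:
a: □◇p is T, ¬p is T. ✓
b: □◇p is F, ¬p is T. ✓
c: □◇p is T, ¬p is F. ✓
d: □◇p is F, ¬p is F. ✗
— 3 worlds.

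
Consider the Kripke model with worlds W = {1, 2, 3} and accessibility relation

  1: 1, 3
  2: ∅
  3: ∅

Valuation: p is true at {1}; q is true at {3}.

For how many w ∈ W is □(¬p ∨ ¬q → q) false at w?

1

1: successors {1, 3}; ¬p ∨ ¬q → q there: 1:F, 3:T. ✗
2: no successors, so □(¬p ∨ ¬q → q) holds vacuously. ✓
3: no successors, so □(¬p ∨ ¬q → q) holds vacuously. ✓
Satisfying worlds: {2, 3}.
So □(¬p ∨ ¬q → q) fails at the other 1 world.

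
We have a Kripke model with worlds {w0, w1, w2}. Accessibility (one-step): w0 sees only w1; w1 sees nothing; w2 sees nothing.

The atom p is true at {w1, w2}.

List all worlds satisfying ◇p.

{w0}

w0: successors {w1}; p there: w1:T. ✓
w1: no successors, so ◇p fails. ✗
w2: no successors, so ◇p fails. ✗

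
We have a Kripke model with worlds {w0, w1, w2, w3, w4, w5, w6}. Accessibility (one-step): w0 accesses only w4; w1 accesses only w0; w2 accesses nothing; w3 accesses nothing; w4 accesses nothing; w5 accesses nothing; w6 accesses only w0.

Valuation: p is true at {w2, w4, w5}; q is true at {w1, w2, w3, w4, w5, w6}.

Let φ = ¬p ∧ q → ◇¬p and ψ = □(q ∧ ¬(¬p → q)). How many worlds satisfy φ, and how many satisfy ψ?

For ¬p ∧ q → ◇¬p:
w0: ¬p ∧ q is F, ◇¬p is F. ✓
w1: ¬p ∧ q is T, ◇¬p is T. ✓
w2: ¬p ∧ q is F, ◇¬p is F. ✓
w3: ¬p ∧ q is T, ◇¬p is F. ✗
w4: ¬p ∧ q is F, ◇¬p is F. ✓
w5: ¬p ∧ q is F, ◇¬p is F. ✓
w6: ¬p ∧ q is T, ◇¬p is T. ✓
— 6 worlds.
For □(q ∧ ¬(¬p → q)):
w0: successors {w4}; q ∧ ¬(¬p → q) there: w4:F. ✗
w1: successors {w0}; q ∧ ¬(¬p → q) there: w0:F. ✗
w2: no successors, so □(q ∧ ¬(¬p → q)) holds vacuously. ✓
w3: no successors, so □(q ∧ ¬(¬p → q)) holds vacuously. ✓
w4: no successors, so □(q ∧ ¬(¬p → q)) holds vacuously. ✓
w5: no successors, so □(q ∧ ¬(¬p → q)) holds vacuously. ✓
w6: successors {w0}; q ∧ ¬(¬p → q) there: w0:F. ✗
— 4 worlds.

6 and 4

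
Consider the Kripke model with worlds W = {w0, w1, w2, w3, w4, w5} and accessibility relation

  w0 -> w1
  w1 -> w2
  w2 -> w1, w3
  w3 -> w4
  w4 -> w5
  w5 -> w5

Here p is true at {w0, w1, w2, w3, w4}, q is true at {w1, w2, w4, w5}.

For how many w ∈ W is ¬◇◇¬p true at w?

w0: ◇◇¬p is F. ✓
w1: ◇◇¬p is F. ✓
w2: ◇◇¬p is F. ✓
w3: ◇◇¬p is T. ✗
w4: ◇◇¬p is T. ✗
w5: ◇◇¬p is T. ✗
Satisfying worlds: {w0, w1, w2}.

3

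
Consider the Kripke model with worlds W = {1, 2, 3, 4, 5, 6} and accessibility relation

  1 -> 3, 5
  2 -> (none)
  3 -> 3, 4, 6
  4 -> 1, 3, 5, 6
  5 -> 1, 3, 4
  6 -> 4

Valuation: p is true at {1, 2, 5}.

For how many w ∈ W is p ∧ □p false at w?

5

1: p is T, □p is F. ✗
2: p is T, □p is T. ✓
3: p is F, □p is F. ✗
4: p is F, □p is F. ✗
5: p is T, □p is F. ✗
6: p is F, □p is F. ✗
Satisfying worlds: {2}.
So p ∧ □p fails at the other 5 worlds.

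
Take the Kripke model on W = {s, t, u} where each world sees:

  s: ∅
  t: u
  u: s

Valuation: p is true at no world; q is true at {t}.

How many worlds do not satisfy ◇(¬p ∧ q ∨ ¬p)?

1

s: no successors, so ◇(¬p ∧ q ∨ ¬p) fails. ✗
t: successors {u}; ¬p ∧ q ∨ ¬p there: u:T. ✓
u: successors {s}; ¬p ∧ q ∨ ¬p there: s:T. ✓
Satisfying worlds: {t, u}.
So ◇(¬p ∧ q ∨ ¬p) fails at the other 1 world.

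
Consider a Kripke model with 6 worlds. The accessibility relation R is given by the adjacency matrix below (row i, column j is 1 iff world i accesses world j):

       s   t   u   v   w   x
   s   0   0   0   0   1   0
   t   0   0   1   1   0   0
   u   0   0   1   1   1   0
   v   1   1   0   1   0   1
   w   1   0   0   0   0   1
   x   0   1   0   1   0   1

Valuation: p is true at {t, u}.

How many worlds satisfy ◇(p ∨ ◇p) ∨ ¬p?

s: ◇(p ∨ ◇p) is F, ¬p is T. ✓
t: ◇(p ∨ ◇p) is T, ¬p is F. ✓
u: ◇(p ∨ ◇p) is T, ¬p is F. ✓
v: ◇(p ∨ ◇p) is T, ¬p is T. ✓
w: ◇(p ∨ ◇p) is T, ¬p is T. ✓
x: ◇(p ∨ ◇p) is T, ¬p is T. ✓
Satisfying worlds: {s, t, u, v, w, x}.

6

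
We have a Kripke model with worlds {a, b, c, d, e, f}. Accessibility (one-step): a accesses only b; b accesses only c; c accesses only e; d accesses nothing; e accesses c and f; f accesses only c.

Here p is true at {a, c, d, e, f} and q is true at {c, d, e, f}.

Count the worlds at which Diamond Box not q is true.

0

a: successors {b}; Box not q there: b:F. ✗
b: successors {c}; Box not q there: c:F. ✗
c: successors {e}; Box not q there: e:F. ✗
d: no successors, so Diamond Box not q fails. ✗
e: successors {c, f}; Box not q there: c:F, f:F. ✗
f: successors {c}; Box not q there: c:F. ✗
Satisfying worlds: ∅.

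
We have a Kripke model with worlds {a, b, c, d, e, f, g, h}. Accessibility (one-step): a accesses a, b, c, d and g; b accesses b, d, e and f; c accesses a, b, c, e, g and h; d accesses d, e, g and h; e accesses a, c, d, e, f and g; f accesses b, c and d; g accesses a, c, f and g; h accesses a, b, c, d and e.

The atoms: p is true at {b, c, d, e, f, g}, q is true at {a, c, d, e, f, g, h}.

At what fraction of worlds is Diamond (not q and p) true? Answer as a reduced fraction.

5/8

a: successors {a, b, c, d, g}; not q and p there: a:F, b:T, c:F, d:F, g:F. ✓
b: successors {b, d, e, f}; not q and p there: b:T, d:F, e:F, f:F. ✓
c: successors {a, b, c, e, g, h}; not q and p there: a:F, b:T, c:F, e:F, g:F, h:F. ✓
d: successors {d, e, g, h}; not q and p there: d:F, e:F, g:F, h:F. ✗
e: successors {a, c, d, e, f, g}; not q and p there: a:F, c:F, d:F, e:F, f:F, g:F. ✗
f: successors {b, c, d}; not q and p there: b:T, c:F, d:F. ✓
g: successors {a, c, f, g}; not q and p there: a:F, c:F, f:F, g:F. ✗
h: successors {a, b, c, d, e}; not q and p there: a:F, b:T, c:F, d:F, e:F. ✓
That's 5 of 8 worlds, so 5/8.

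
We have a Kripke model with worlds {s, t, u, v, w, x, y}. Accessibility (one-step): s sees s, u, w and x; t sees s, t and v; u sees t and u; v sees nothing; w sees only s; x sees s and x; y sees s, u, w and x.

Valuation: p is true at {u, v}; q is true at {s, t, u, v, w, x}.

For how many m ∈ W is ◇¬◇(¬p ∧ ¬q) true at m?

s: successors {s, u, w, x}; ¬◇(¬p ∧ ¬q) there: s:T, u:T, w:T, x:T. ✓
t: successors {s, t, v}; ¬◇(¬p ∧ ¬q) there: s:T, t:T, v:T. ✓
u: successors {t, u}; ¬◇(¬p ∧ ¬q) there: t:T, u:T. ✓
v: no successors, so ◇¬◇(¬p ∧ ¬q) fails. ✗
w: successors {s}; ¬◇(¬p ∧ ¬q) there: s:T. ✓
x: successors {s, x}; ¬◇(¬p ∧ ¬q) there: s:T, x:T. ✓
y: successors {s, u, w, x}; ¬◇(¬p ∧ ¬q) there: s:T, u:T, w:T, x:T. ✓
Satisfying worlds: {s, t, u, w, x, y}.

6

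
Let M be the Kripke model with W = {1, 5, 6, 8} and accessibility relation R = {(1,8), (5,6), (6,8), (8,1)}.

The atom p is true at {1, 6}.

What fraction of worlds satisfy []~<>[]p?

1/2

1: successors {8}; ~<>[]p there: 8:T. ✓
5: successors {6}; ~<>[]p there: 6:F. ✗
6: successors {8}; ~<>[]p there: 8:T. ✓
8: successors {1}; ~<>[]p there: 1:F. ✗
That's 2 of 4 worlds, so 2/4 = 1/2.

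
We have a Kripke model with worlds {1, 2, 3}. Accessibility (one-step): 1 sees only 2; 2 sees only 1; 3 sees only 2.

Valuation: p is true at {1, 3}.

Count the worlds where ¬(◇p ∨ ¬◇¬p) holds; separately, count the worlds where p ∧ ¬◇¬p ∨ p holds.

2 and 2

For ¬(◇p ∨ ¬◇¬p):
1: ◇p ∨ ¬◇¬p is F. ✓
2: ◇p ∨ ¬◇¬p is T. ✗
3: ◇p ∨ ¬◇¬p is F. ✓
— 2 worlds.
For p ∧ ¬◇¬p ∨ p:
1: p ∧ ¬◇¬p is F, p is T. ✓
2: p ∧ ¬◇¬p is F, p is F. ✗
3: p ∧ ¬◇¬p is F, p is T. ✓
— 2 worlds.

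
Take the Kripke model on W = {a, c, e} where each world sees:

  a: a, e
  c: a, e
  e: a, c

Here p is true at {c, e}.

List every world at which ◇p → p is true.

a: ◇p is T, p is F. ✗
c: ◇p is T, p is T. ✓
e: ◇p is T, p is T. ✓

{c, e}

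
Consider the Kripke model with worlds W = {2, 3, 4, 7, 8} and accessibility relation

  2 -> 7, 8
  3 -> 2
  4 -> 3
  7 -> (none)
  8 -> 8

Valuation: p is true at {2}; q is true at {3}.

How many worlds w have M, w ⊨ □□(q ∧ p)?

1

2: successors {7, 8}; □(q ∧ p) there: 7:T, 8:F. ✗
3: successors {2}; □(q ∧ p) there: 2:F. ✗
4: successors {3}; □(q ∧ p) there: 3:F. ✗
7: no successors, so □□(q ∧ p) holds vacuously. ✓
8: successors {8}; □(q ∧ p) there: 8:F. ✗
Satisfying worlds: {7}.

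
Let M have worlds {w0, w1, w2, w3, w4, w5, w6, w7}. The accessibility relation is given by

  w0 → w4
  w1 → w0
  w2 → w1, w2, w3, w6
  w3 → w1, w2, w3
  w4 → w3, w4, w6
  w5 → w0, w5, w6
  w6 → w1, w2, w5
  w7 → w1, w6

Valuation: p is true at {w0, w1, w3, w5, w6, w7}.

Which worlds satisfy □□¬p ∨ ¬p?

w0: □□¬p is F, ¬p is F. ✗
w1: □□¬p is T, ¬p is F. ✓
w2: □□¬p is F, ¬p is T. ✓
w3: □□¬p is F, ¬p is F. ✗
w4: □□¬p is F, ¬p is T. ✓
w5: □□¬p is F, ¬p is F. ✗
w6: □□¬p is F, ¬p is F. ✗
w7: □□¬p is F, ¬p is F. ✗

{w1, w2, w4}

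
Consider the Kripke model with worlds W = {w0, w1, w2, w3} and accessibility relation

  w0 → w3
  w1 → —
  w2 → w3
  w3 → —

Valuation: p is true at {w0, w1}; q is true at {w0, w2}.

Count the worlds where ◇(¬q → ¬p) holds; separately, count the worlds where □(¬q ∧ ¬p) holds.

For ◇(¬q → ¬p):
w0: successors {w3}; ¬q → ¬p there: w3:T. ✓
w1: no successors, so ◇(¬q → ¬p) fails. ✗
w2: successors {w3}; ¬q → ¬p there: w3:T. ✓
w3: no successors, so ◇(¬q → ¬p) fails. ✗
— 2 worlds.
For □(¬q ∧ ¬p):
w0: successors {w3}; ¬q ∧ ¬p there: w3:T. ✓
w1: no successors, so □(¬q ∧ ¬p) holds vacuously. ✓
w2: successors {w3}; ¬q ∧ ¬p there: w3:T. ✓
w3: no successors, so □(¬q ∧ ¬p) holds vacuously. ✓
— 4 worlds.

2 and 4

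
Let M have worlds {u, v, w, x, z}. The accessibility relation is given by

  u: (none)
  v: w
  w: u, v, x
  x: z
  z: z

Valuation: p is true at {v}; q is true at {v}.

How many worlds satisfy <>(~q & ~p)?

4

u: no successors, so <>(~q & ~p) fails. ✗
v: successors {w}; ~q & ~p there: w:T. ✓
w: successors {u, v, x}; ~q & ~p there: u:T, v:F, x:T. ✓
x: successors {z}; ~q & ~p there: z:T. ✓
z: successors {z}; ~q & ~p there: z:T. ✓
Satisfying worlds: {v, w, x, z}.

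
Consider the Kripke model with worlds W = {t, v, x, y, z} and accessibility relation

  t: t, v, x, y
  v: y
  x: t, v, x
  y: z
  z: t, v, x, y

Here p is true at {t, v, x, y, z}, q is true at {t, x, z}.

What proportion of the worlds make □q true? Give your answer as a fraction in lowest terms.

1/5

t: successors {t, v, x, y}; q there: t:T, v:F, x:T, y:F. ✗
v: successors {y}; q there: y:F. ✗
x: successors {t, v, x}; q there: t:T, v:F, x:T. ✗
y: successors {z}; q there: z:T. ✓
z: successors {t, v, x, y}; q there: t:T, v:F, x:T, y:F. ✗
That's 1 of 5 worlds, so 1/5.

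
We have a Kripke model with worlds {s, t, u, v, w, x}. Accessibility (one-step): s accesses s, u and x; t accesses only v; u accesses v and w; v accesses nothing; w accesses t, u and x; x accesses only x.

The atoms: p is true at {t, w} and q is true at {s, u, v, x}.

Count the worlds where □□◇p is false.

s: successors {s, u, x}; □◇p there: s:F, u:F, x:F. ✗
t: successors {v}; □◇p there: v:T. ✓
u: successors {v, w}; □◇p there: v:T, w:F. ✗
v: no successors, so □□◇p holds vacuously. ✓
w: successors {t, u, x}; □◇p there: t:F, u:F, x:F. ✗
x: successors {x}; □◇p there: x:F. ✗
Satisfying worlds: {t, v}.
So □□◇p fails at the other 4 worlds.

4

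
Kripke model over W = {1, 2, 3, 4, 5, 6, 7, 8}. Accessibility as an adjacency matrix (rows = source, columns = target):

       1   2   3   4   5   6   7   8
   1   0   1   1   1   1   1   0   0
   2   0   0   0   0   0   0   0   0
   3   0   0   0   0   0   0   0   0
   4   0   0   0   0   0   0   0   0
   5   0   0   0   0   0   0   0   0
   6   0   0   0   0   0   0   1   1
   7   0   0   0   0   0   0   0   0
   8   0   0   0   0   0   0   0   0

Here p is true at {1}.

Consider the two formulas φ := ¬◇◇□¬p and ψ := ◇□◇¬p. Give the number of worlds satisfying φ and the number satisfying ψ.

7 and 2

For ¬◇◇□¬p:
1: ◇◇□¬p is T. ✗
2: ◇◇□¬p is F. ✓
3: ◇◇□¬p is F. ✓
4: ◇◇□¬p is F. ✓
5: ◇◇□¬p is F. ✓
6: ◇◇□¬p is F. ✓
7: ◇◇□¬p is F. ✓
8: ◇◇□¬p is F. ✓
— 7 worlds.
For ◇□◇¬p:
1: successors {2, 3, 4, 5, 6}; □◇¬p there: 2:T, 3:T, 4:T, 5:T, 6:F. ✓
2: no successors, so ◇□◇¬p fails. ✗
3: no successors, so ◇□◇¬p fails. ✗
4: no successors, so ◇□◇¬p fails. ✗
5: no successors, so ◇□◇¬p fails. ✗
6: successors {7, 8}; □◇¬p there: 7:T, 8:T. ✓
7: no successors, so ◇□◇¬p fails. ✗
8: no successors, so ◇□◇¬p fails. ✗
— 2 worlds.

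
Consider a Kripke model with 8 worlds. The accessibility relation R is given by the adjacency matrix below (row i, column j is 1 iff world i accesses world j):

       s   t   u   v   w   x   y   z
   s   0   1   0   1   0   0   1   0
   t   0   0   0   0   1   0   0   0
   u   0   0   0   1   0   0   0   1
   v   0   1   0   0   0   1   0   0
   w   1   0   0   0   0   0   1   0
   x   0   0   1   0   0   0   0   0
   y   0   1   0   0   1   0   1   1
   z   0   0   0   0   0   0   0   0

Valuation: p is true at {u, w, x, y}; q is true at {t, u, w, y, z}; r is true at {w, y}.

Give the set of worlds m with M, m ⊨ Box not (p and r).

{u, v, x, z}

s: successors {t, v, y}; not (p and r) there: t:T, v:T, y:F. ✗
t: successors {w}; not (p and r) there: w:F. ✗
u: successors {v, z}; not (p and r) there: v:T, z:T. ✓
v: successors {t, x}; not (p and r) there: t:T, x:T. ✓
w: successors {s, y}; not (p and r) there: s:T, y:F. ✗
x: successors {u}; not (p and r) there: u:T. ✓
y: successors {t, w, y, z}; not (p and r) there: t:T, w:F, y:F, z:T. ✗
z: no successors, so Box not (p and r) holds vacuously. ✓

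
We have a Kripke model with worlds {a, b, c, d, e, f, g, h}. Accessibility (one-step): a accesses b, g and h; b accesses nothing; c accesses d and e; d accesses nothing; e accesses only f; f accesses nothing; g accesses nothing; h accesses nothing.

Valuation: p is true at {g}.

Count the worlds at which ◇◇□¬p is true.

a: successors {b, g, h}; ◇□¬p there: b:F, g:F, h:F. ✗
b: no successors, so ◇◇□¬p fails. ✗
c: successors {d, e}; ◇□¬p there: d:F, e:T. ✓
d: no successors, so ◇◇□¬p fails. ✗
e: successors {f}; ◇□¬p there: f:F. ✗
f: no successors, so ◇◇□¬p fails. ✗
g: no successors, so ◇◇□¬p fails. ✗
h: no successors, so ◇◇□¬p fails. ✗
Satisfying worlds: {c}.

1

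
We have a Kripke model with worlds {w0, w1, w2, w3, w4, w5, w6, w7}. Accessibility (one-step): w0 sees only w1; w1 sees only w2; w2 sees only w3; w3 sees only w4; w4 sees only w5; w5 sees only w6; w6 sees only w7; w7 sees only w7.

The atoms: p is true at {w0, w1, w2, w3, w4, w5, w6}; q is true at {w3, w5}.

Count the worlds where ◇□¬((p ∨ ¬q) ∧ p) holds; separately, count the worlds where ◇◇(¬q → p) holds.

3 and 5

For ◇□¬((p ∨ ¬q) ∧ p):
w0: successors {w1}; □¬((p ∨ ¬q) ∧ p) there: w1:F. ✗
w1: successors {w2}; □¬((p ∨ ¬q) ∧ p) there: w2:F. ✗
w2: successors {w3}; □¬((p ∨ ¬q) ∧ p) there: w3:F. ✗
w3: successors {w4}; □¬((p ∨ ¬q) ∧ p) there: w4:F. ✗
w4: successors {w5}; □¬((p ∨ ¬q) ∧ p) there: w5:F. ✗
w5: successors {w6}; □¬((p ∨ ¬q) ∧ p) there: w6:T. ✓
w6: successors {w7}; □¬((p ∨ ¬q) ∧ p) there: w7:T. ✓
w7: successors {w7}; □¬((p ∨ ¬q) ∧ p) there: w7:T. ✓
— 3 worlds.
For ◇◇(¬q → p):
w0: successors {w1}; ◇(¬q → p) there: w1:T. ✓
w1: successors {w2}; ◇(¬q → p) there: w2:T. ✓
w2: successors {w3}; ◇(¬q → p) there: w3:T. ✓
w3: successors {w4}; ◇(¬q → p) there: w4:T. ✓
w4: successors {w5}; ◇(¬q → p) there: w5:T. ✓
w5: successors {w6}; ◇(¬q → p) there: w6:F. ✗
w6: successors {w7}; ◇(¬q → p) there: w7:F. ✗
w7: successors {w7}; ◇(¬q → p) there: w7:F. ✗
— 5 worlds.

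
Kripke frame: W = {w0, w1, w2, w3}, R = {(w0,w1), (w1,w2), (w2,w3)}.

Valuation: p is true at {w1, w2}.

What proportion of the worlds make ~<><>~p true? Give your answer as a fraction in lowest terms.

w0: <><>~p is F. ✓
w1: <><>~p is T. ✗
w2: <><>~p is F. ✓
w3: <><>~p is F. ✓
That's 3 of 4 worlds, so 3/4.

3/4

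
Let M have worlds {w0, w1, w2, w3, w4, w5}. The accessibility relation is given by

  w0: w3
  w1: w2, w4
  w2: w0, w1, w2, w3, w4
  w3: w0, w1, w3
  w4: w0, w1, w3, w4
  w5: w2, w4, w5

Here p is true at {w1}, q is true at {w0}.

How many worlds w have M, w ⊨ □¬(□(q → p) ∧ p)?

w0: successors {w3}; ¬(□(q → p) ∧ p) there: w3:T. ✓
w1: successors {w2, w4}; ¬(□(q → p) ∧ p) there: w2:T, w4:T. ✓
w2: successors {w0, w1, w2, w3, w4}; ¬(□(q → p) ∧ p) there: w0:T, w1:F, w2:T, w3:T, w4:T. ✗
w3: successors {w0, w1, w3}; ¬(□(q → p) ∧ p) there: w0:T, w1:F, w3:T. ✗
w4: successors {w0, w1, w3, w4}; ¬(□(q → p) ∧ p) there: w0:T, w1:F, w3:T, w4:T. ✗
w5: successors {w2, w4, w5}; ¬(□(q → p) ∧ p) there: w2:T, w4:T, w5:T. ✓
Satisfying worlds: {w0, w1, w5}.

3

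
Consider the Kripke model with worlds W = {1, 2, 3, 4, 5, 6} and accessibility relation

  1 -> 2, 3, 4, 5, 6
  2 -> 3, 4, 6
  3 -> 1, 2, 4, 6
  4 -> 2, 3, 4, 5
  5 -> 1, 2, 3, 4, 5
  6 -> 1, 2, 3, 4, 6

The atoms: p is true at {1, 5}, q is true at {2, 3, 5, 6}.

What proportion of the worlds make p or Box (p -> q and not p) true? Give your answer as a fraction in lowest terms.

1: p is T, Box (p -> q and not p) is F. ✓
2: p is F, Box (p -> q and not p) is T. ✓
3: p is F, Box (p -> q and not p) is F. ✗
4: p is F, Box (p -> q and not p) is F. ✗
5: p is T, Box (p -> q and not p) is F. ✓
6: p is F, Box (p -> q and not p) is F. ✗
That's 3 of 6 worlds, so 3/6 = 1/2.

1/2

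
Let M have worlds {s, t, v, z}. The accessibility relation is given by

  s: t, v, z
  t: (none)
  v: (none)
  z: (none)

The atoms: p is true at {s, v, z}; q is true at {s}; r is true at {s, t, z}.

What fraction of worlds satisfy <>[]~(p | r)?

s: successors {t, v, z}; []~(p | r) there: t:T, v:T, z:T. ✓
t: no successors, so <>[]~(p | r) fails. ✗
v: no successors, so <>[]~(p | r) fails. ✗
z: no successors, so <>[]~(p | r) fails. ✗
That's 1 of 4 worlds, so 1/4.

1/4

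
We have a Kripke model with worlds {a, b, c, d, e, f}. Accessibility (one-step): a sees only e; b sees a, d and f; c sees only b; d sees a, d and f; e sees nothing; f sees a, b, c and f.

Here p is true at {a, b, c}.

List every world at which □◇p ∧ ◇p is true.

{c}

a: □◇p is F, ◇p is F. ✗
b: □◇p is F, ◇p is T. ✗
c: □◇p is T, ◇p is T. ✓
d: □◇p is F, ◇p is T. ✗
e: □◇p is T, ◇p is F. ✗
f: □◇p is F, ◇p is T. ✗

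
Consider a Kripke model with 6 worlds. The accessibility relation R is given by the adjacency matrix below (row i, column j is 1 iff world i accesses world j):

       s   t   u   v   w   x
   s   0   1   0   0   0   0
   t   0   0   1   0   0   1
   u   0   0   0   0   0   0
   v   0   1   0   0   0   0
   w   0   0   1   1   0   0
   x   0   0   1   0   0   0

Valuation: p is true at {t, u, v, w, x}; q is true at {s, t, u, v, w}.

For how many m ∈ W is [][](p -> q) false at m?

s: successors {t}; [](p -> q) there: t:F. ✗
t: successors {u, x}; [](p -> q) there: u:T, x:T. ✓
u: no successors, so [][](p -> q) holds vacuously. ✓
v: successors {t}; [](p -> q) there: t:F. ✗
w: successors {u, v}; [](p -> q) there: u:T, v:T. ✓
x: successors {u}; [](p -> q) there: u:T. ✓
Satisfying worlds: {t, u, w, x}.
So [][](p -> q) fails at the other 2 worlds.

2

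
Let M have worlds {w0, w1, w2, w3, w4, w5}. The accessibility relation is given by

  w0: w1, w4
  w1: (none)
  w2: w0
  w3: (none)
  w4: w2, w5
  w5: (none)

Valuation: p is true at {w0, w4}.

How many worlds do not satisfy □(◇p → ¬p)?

w0: successors {w1, w4}; ◇p → ¬p there: w1:T, w4:T. ✓
w1: no successors, so □(◇p → ¬p) holds vacuously. ✓
w2: successors {w0}; ◇p → ¬p there: w0:F. ✗
w3: no successors, so □(◇p → ¬p) holds vacuously. ✓
w4: successors {w2, w5}; ◇p → ¬p there: w2:T, w5:T. ✓
w5: no successors, so □(◇p → ¬p) holds vacuously. ✓
Satisfying worlds: {w0, w1, w3, w4, w5}.
So □(◇p → ¬p) fails at the other 1 world.

1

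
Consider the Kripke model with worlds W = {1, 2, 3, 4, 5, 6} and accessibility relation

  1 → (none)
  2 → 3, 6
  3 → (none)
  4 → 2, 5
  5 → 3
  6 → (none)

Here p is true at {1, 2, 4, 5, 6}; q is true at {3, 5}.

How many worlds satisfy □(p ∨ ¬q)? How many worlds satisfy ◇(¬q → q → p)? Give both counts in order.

4 and 3

For □(p ∨ ¬q):
1: no successors, so □(p ∨ ¬q) holds vacuously. ✓
2: successors {3, 6}; p ∨ ¬q there: 3:F, 6:T. ✗
3: no successors, so □(p ∨ ¬q) holds vacuously. ✓
4: successors {2, 5}; p ∨ ¬q there: 2:T, 5:T. ✓
5: successors {3}; p ∨ ¬q there: 3:F. ✗
6: no successors, so □(p ∨ ¬q) holds vacuously. ✓
— 4 worlds.
For ◇(¬q → q → p):
1: no successors, so ◇(¬q → q → p) fails. ✗
2: successors {3, 6}; ¬q → q → p there: 3:T, 6:T. ✓
3: no successors, so ◇(¬q → q → p) fails. ✗
4: successors {2, 5}; ¬q → q → p there: 2:T, 5:T. ✓
5: successors {3}; ¬q → q → p there: 3:T. ✓
6: no successors, so ◇(¬q → q → p) fails. ✗
— 3 worlds.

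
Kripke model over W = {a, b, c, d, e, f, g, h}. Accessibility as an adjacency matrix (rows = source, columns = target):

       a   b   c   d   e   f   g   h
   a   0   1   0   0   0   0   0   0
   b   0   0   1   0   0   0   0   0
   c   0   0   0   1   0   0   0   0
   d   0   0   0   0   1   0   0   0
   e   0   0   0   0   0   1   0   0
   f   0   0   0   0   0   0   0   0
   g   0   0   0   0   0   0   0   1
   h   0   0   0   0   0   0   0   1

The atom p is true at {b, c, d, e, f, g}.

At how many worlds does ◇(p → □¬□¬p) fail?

a: successors {b}; p → □¬□¬p there: b:T. ✓
b: successors {c}; p → □¬□¬p there: c:T. ✓
c: successors {d}; p → □¬□¬p there: d:T. ✓
d: successors {e}; p → □¬□¬p there: e:F. ✗
e: successors {f}; p → □¬□¬p there: f:T. ✓
f: no successors, so ◇(p → □¬□¬p) fails. ✗
g: successors {h}; p → □¬□¬p there: h:T. ✓
h: successors {h}; p → □¬□¬p there: h:T. ✓
Satisfying worlds: {a, b, c, e, g, h}.
So ◇(p → □¬□¬p) fails at the other 2 worlds.

2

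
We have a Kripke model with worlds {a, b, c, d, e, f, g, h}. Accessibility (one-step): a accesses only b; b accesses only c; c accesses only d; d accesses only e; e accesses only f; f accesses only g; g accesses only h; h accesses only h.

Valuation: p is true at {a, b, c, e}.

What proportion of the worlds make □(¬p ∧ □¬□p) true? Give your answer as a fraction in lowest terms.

a: successors {b}; ¬p ∧ □¬□p there: b:F. ✗
b: successors {c}; ¬p ∧ □¬□p there: c:F. ✗
c: successors {d}; ¬p ∧ □¬□p there: d:T. ✓
d: successors {e}; ¬p ∧ □¬□p there: e:F. ✗
e: successors {f}; ¬p ∧ □¬□p there: f:T. ✓
f: successors {g}; ¬p ∧ □¬□p there: g:T. ✓
g: successors {h}; ¬p ∧ □¬□p there: h:T. ✓
h: successors {h}; ¬p ∧ □¬□p there: h:T. ✓
That's 5 of 8 worlds, so 5/8.

5/8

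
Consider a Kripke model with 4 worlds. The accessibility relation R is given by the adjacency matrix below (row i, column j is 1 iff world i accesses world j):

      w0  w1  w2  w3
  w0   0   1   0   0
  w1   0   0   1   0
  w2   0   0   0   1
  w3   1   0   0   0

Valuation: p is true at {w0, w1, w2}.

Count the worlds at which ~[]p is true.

1

w0: []p is T. ✗
w1: []p is T. ✗
w2: []p is F. ✓
w3: []p is T. ✗
Satisfying worlds: {w2}.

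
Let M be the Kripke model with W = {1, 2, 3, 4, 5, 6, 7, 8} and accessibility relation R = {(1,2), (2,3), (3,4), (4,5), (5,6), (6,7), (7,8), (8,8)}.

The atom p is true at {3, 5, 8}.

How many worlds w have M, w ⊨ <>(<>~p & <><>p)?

2

1: successors {2}; <>~p & <><>p there: 2:F. ✗
2: successors {3}; <>~p & <><>p there: 3:T. ✓
3: successors {4}; <>~p & <><>p there: 4:F. ✗
4: successors {5}; <>~p & <><>p there: 5:F. ✗
5: successors {6}; <>~p & <><>p there: 6:T. ✓
6: successors {7}; <>~p & <><>p there: 7:F. ✗
7: successors {8}; <>~p & <><>p there: 8:F. ✗
8: successors {8}; <>~p & <><>p there: 8:F. ✗
Satisfying worlds: {2, 5}.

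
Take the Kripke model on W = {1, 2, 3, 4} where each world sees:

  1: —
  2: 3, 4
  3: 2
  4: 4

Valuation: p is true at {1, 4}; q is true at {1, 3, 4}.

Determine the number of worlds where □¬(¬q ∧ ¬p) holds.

1: no successors, so □¬(¬q ∧ ¬p) holds vacuously. ✓
2: successors {3, 4}; ¬(¬q ∧ ¬p) there: 3:T, 4:T. ✓
3: successors {2}; ¬(¬q ∧ ¬p) there: 2:F. ✗
4: successors {4}; ¬(¬q ∧ ¬p) there: 4:T. ✓
Satisfying worlds: {1, 2, 4}.

3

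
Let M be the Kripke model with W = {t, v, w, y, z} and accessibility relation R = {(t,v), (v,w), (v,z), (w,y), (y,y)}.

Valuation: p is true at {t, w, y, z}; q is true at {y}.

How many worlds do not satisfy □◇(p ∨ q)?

1

t: successors {v}; ◇(p ∨ q) there: v:T. ✓
v: successors {w, z}; ◇(p ∨ q) there: w:T, z:F. ✗
w: successors {y}; ◇(p ∨ q) there: y:T. ✓
y: successors {y}; ◇(p ∨ q) there: y:T. ✓
z: no successors, so □◇(p ∨ q) holds vacuously. ✓
Satisfying worlds: {t, w, y, z}.
So □◇(p ∨ q) fails at the other 1 world.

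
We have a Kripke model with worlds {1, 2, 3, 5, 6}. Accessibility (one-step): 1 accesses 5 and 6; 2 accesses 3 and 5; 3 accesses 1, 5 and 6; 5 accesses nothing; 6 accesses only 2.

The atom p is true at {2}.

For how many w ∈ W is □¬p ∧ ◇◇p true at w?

2

1: □¬p is T, ◇◇p is T. ✓
2: □¬p is T, ◇◇p is F. ✗
3: □¬p is T, ◇◇p is T. ✓
5: □¬p is T, ◇◇p is F. ✗
6: □¬p is F, ◇◇p is F. ✗
Satisfying worlds: {1, 3}.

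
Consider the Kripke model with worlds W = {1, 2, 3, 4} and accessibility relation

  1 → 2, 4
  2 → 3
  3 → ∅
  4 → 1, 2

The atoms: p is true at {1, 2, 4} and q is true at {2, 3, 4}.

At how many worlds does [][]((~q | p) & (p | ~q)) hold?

1: successors {2, 4}; []((~q | p) & (p | ~q)) there: 2:F, 4:T. ✗
2: successors {3}; []((~q | p) & (p | ~q)) there: 3:T. ✓
3: no successors, so [][]((~q | p) & (p | ~q)) holds vacuously. ✓
4: successors {1, 2}; []((~q | p) & (p | ~q)) there: 1:T, 2:F. ✗
Satisfying worlds: {2, 3}.

2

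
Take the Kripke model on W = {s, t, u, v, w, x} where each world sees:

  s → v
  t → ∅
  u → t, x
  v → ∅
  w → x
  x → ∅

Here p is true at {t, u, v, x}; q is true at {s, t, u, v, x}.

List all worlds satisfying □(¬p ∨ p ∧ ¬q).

{t, v, x}

s: successors {v}; ¬p ∨ p ∧ ¬q there: v:F. ✗
t: no successors, so □(¬p ∨ p ∧ ¬q) holds vacuously. ✓
u: successors {t, x}; ¬p ∨ p ∧ ¬q there: t:F, x:F. ✗
v: no successors, so □(¬p ∨ p ∧ ¬q) holds vacuously. ✓
w: successors {x}; ¬p ∨ p ∧ ¬q there: x:F. ✗
x: no successors, so □(¬p ∨ p ∧ ¬q) holds vacuously. ✓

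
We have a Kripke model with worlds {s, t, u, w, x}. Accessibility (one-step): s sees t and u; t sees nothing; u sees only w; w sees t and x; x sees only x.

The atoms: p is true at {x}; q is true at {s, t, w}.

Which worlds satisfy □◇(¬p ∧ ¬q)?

{t}

s: successors {t, u}; ◇(¬p ∧ ¬q) there: t:F, u:F. ✗
t: no successors, so □◇(¬p ∧ ¬q) holds vacuously. ✓
u: successors {w}; ◇(¬p ∧ ¬q) there: w:F. ✗
w: successors {t, x}; ◇(¬p ∧ ¬q) there: t:F, x:F. ✗
x: successors {x}; ◇(¬p ∧ ¬q) there: x:F. ✗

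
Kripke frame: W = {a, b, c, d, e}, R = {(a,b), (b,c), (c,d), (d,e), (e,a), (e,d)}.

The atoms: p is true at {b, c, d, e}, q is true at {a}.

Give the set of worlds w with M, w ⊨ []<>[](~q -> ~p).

a: successors {b}; <>[](~q -> ~p) there: b:F. ✗
b: successors {c}; <>[](~q -> ~p) there: c:F. ✗
c: successors {d}; <>[](~q -> ~p) there: d:F. ✗
d: successors {e}; <>[](~q -> ~p) there: e:F. ✗
e: successors {a, d}; <>[](~q -> ~p) there: a:F, d:F. ✗

∅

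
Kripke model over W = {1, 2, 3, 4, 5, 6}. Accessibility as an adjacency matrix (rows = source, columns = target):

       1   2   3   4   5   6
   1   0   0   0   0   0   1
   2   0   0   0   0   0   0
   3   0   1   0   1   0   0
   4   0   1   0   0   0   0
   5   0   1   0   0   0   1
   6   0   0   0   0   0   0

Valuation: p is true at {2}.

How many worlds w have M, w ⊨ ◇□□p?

1: successors {6}; □□p there: 6:T. ✓
2: no successors, so ◇□□p fails. ✗
3: successors {2, 4}; □□p there: 2:T, 4:T. ✓
4: successors {2}; □□p there: 2:T. ✓
5: successors {2, 6}; □□p there: 2:T, 6:T. ✓
6: no successors, so ◇□□p fails. ✗
Satisfying worlds: {1, 3, 4, 5}.

4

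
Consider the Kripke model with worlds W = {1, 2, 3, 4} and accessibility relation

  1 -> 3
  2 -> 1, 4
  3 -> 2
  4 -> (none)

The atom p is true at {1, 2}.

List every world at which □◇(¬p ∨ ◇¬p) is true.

1: successors {3}; ◇(¬p ∨ ◇¬p) there: 3:T. ✓
2: successors {1, 4}; ◇(¬p ∨ ◇¬p) there: 1:T, 4:F. ✗
3: successors {2}; ◇(¬p ∨ ◇¬p) there: 2:T. ✓
4: no successors, so □◇(¬p ∨ ◇¬p) holds vacuously. ✓

{1, 3, 4}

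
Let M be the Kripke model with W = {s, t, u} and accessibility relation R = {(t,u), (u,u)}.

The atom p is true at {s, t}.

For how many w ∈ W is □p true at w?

s: no successors, so □p holds vacuously. ✓
t: successors {u}; p there: u:F. ✗
u: successors {u}; p there: u:F. ✗
Satisfying worlds: {s}.

1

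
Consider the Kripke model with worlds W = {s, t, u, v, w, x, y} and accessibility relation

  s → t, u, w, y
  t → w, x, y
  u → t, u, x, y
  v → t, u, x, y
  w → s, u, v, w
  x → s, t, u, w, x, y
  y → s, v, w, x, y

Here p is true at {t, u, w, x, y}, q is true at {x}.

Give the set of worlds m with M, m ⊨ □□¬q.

∅

s: successors {t, u, w, y}; □¬q there: t:F, u:F, w:T, y:F. ✗
t: successors {w, x, y}; □¬q there: w:T, x:F, y:F. ✗
u: successors {t, u, x, y}; □¬q there: t:F, u:F, x:F, y:F. ✗
v: successors {t, u, x, y}; □¬q there: t:F, u:F, x:F, y:F. ✗
w: successors {s, u, v, w}; □¬q there: s:T, u:F, v:F, w:T. ✗
x: successors {s, t, u, w, x, y}; □¬q there: s:T, t:F, u:F, w:T, x:F, y:F. ✗
y: successors {s, v, w, x, y}; □¬q there: s:T, v:F, w:T, x:F, y:F. ✗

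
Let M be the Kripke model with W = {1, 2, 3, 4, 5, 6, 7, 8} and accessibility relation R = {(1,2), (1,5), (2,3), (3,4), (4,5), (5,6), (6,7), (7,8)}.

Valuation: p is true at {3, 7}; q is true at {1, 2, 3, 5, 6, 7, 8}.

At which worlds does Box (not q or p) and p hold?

1: Box (not q or p) is F, p is F. ✗
2: Box (not q or p) is T, p is F. ✗
3: Box (not q or p) is T, p is T. ✓
4: Box (not q or p) is F, p is F. ✗
5: Box (not q or p) is F, p is F. ✗
6: Box (not q or p) is T, p is F. ✗
7: Box (not q or p) is F, p is T. ✗
8: Box (not q or p) is T, p is F. ✗

{3}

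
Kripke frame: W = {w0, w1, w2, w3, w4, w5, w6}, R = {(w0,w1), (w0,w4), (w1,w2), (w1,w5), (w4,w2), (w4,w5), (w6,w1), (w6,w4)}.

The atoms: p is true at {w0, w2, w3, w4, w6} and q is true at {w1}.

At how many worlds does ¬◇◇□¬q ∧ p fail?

w0: ¬◇◇□¬q is F, p is T. ✗
w1: ¬◇◇□¬q is T, p is F. ✗
w2: ¬◇◇□¬q is T, p is T. ✓
w3: ¬◇◇□¬q is T, p is T. ✓
w4: ¬◇◇□¬q is T, p is T. ✓
w5: ¬◇◇□¬q is T, p is F. ✗
w6: ¬◇◇□¬q is F, p is T. ✗
Satisfying worlds: {w2, w3, w4}.
So ¬◇◇□¬q ∧ p fails at the other 4 worlds.

4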